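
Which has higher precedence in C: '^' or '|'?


'^' is bitwise XOR (level 4); '|' is bitwise OR (level 3)
Higher level binds tighter
'^' has higher precedence than '|'


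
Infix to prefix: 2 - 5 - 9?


left-to-right (same/higher precedence on left): tree is (- (- 2 5) 9)
Prefix: - - 2 5 9


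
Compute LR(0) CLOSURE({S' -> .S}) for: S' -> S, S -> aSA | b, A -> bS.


Start: S' -> .S
For each item with dot before a nonterminal B, add B -> .γ for every B-production
Closure: [S' -> .S, S -> .aSA, S -> .b]


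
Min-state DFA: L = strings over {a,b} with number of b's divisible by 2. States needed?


Track (count of b) mod 2: states 0..1, accept at 0
Minimal DFA: 2 states


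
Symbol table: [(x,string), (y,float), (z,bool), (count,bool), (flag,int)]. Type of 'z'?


Lookup 'z' → type bool


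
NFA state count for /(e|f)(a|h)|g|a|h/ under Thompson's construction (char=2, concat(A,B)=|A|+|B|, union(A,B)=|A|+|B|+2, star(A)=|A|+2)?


Syntax tree has 7 char leaf(s), 5 union(s), 0 star(s)
chars contribute 7×2 = 14; each union adds +2; each star adds +2
Total: 14 + 10 + 0 = 24 states


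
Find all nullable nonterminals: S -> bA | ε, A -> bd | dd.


A nonterminal is nullable iff some alternative derives ε (directly, or every symbol in it is nullable)
Nullable: {S}


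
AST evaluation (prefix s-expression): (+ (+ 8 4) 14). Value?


Evaluate inner: (+ 8 4) = 12
Evaluate root: (+ 12 14) = 26
Result: 26


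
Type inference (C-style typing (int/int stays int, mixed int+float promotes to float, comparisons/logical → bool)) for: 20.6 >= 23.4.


Operand types: float >= float
Rule: comparison yields bool
Result type: bool


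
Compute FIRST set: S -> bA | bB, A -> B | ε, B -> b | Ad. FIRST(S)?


Per alternative of S: FIRST(bA) = {b}; FIRST(bB) = {b}
FIRST(S) = {b}


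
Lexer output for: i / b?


Scan left to right, longest-match per lexeme
Tokens: ID(i), OP(/), ID(b)


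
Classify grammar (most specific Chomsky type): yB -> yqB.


LHS has context (more than one symbol) and |LHS| ≤ |RHS|
Classification: Type 1 (Context-Sensitive)


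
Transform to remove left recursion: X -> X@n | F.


Left-recursive alternatives: X@n; non-recursive: F
Introduce X': X -> FX', X' -> @nX' | ε


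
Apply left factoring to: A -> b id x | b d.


Common prefix: 'b'
Factored: A -> b A', A' -> id x | d


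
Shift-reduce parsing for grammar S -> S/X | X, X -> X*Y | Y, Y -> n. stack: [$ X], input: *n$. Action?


shift '*' to continue X -> X*Y
Action: shift


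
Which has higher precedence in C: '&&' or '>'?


'>' is relational (level 7); '&&' is logical AND (level 2)
Higher level binds tighter
'>' has higher precedence than '&&'


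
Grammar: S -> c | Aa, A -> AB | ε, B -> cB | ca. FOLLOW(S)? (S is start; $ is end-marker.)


$ ∈ FOLLOW(S). For each A -> αBβ: add FIRST(β)\{ε} to FOLLOW(B); if β nullable, add FOLLOW(A).
FOLLOW(S) = {$}


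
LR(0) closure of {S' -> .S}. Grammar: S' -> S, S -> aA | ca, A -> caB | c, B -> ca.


Start: S' -> .S
For each item with dot before a nonterminal B, add B -> .γ for every B-production
Closure: [S' -> .S, S -> .aA, S -> .ca]


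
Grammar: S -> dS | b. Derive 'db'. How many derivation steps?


Derivation: S => dS => db
Steps: 2


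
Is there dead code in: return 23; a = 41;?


statement follows a return and is unreachable
Dead: 'a = 41'


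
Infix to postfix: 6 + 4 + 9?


Left to right (same or higher precedence on left)
Postfix: 6 4 + 9 +


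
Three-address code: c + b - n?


Break into single-operator statements:
t1 = c + b
t2 = t1 - n


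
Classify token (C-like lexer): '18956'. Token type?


Pattern: digits only
Type: INTEGER_LITERAL


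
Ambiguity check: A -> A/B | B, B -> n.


precedence layered via separate nonterminal B: deterministic
Unambiguous


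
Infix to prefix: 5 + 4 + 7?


left-to-right (same/higher precedence on left): tree is (+ (+ 5 4) 7)
Prefix: + + 5 4 7


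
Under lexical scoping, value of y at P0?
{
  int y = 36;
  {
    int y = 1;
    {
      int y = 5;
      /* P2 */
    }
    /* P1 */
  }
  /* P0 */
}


y declared in the same block as P0
y = 36


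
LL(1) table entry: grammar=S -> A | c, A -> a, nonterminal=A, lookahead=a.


For [A, a]: 'a' ∈ FIRST(a)
Entry: A -> a


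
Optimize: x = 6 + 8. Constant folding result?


6 + 8 = 14 at compile time
Optimized: x = 14


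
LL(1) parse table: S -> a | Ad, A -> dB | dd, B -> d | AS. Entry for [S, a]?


For [S, a]: 'a' ∈ FIRST(a)
Entry: S -> a


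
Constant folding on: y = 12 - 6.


12 - 6 = 6 at compile time
Optimized: y = 6


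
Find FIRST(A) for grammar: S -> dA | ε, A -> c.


Per alternative of A: FIRST(c) = {c}
FIRST(A) = {c}


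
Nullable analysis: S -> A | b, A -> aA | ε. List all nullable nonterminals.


A nonterminal is nullable iff some alternative derives ε (directly, or every symbol in it is nullable)
Nullable: {A, S}


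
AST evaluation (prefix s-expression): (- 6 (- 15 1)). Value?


Evaluate inner: (- 15 1) = 14
Evaluate root: (- 6 14) = -8
Result: -8


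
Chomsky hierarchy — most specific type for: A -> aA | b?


Right-linear: every RHS is a terminal or a terminal followed by one nonterminal
Classification: Type 3 (Regular)


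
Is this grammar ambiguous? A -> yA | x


right-linear, alternatives start with distinct terminals 'y' vs 'x': unique leftmost derivation
Unambiguous


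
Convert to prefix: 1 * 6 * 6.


left-to-right (same/higher precedence on left): tree is (* (* 1 6) 6)
Prefix: * * 1 6 6


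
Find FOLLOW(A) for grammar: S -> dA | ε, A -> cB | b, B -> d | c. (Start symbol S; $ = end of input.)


$ ∈ FOLLOW(S). For each A -> αBβ: add FIRST(β)\{ε} to FOLLOW(B); if β nullable, add FOLLOW(A).
FOLLOW(A) = {$}


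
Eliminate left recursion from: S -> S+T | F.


Left-recursive alternatives: S+T; non-recursive: F
Introduce S': S -> FS', S' -> +TS' | ε


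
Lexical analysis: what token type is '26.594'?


Pattern: digits with a decimal point
Type: FLOAT_LITERAL


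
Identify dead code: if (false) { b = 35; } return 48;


condition is constant false, so the whole block is unreachable
Dead: 'if (false) { b = 35; }'


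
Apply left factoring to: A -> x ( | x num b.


Common prefix: 'x'
Factored: A -> x A', A' -> ( | num b


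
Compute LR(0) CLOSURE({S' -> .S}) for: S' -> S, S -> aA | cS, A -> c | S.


Start: S' -> .S
For each item with dot before a nonterminal B, add B -> .γ for every B-production
Closure: [S' -> .S, S -> .aA, S -> .cS]


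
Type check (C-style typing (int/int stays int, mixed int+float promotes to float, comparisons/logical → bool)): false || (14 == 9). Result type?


Operand types: bool || bool
Rule: logical operators take bool operands and yield bool
Result type: bool


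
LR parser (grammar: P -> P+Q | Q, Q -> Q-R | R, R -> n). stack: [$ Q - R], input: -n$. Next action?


handle 'Q-R' on top
Action: reduce (Q -> Q-R)


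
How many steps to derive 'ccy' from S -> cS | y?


Derivation: S => cS => ccS => ccy
Steps: 3


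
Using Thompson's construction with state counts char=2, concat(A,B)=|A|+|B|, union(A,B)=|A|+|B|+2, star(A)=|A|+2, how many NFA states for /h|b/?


Syntax tree has 2 char leaf(s), 1 union(s), 0 star(s)
chars contribute 2×2 = 4; each union adds +2; each star adds +2
Total: 4 + 2 + 0 = 6 states


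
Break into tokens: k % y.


Scan left to right, longest-match per lexeme
Tokens: ID(k), OP(%), ID(y)


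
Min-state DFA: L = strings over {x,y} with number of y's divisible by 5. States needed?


Track (count of y) mod 5: states 0..4, accept at 0
Minimal DFA: 5 states


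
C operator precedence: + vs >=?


'+' is additive (level 9); '>=' is relational (level 7)
Higher level binds tighter
'+' has higher precedence than '>='


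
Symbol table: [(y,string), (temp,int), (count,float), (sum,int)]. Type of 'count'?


Lookup 'count' → type float


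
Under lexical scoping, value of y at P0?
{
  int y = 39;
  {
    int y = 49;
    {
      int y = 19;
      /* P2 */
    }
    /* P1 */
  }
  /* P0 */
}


y declared in the same block as P0
y = 39


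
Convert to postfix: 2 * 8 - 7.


Left to right (same or higher precedence on left)
Postfix: 2 8 * 7 -


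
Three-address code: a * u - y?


Break into single-operator statements:
t1 = a * u
t2 = t1 - y


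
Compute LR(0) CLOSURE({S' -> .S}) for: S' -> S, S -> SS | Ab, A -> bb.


Start: S' -> .S
For each item with dot before a nonterminal B, add B -> .γ for every B-production
Closure: [S' -> .S, S -> .SS, S -> .Ab, A -> .bb]


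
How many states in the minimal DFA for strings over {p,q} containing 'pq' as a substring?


KMP-style automaton: 2 progress states + 1 absorbing accept = 3
Minimal DFA: 3 states


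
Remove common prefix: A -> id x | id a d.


Common prefix: 'id'
Factored: A -> id A', A' -> x | a d


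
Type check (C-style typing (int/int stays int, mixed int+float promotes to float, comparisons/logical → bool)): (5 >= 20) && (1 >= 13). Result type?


Operand types: bool && bool
Rule: logical operators take bool operands and yield bool
Result type: bool


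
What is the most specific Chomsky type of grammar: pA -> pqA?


LHS has context (more than one symbol) and |LHS| ≤ |RHS|
Classification: Type 1 (Context-Sensitive)


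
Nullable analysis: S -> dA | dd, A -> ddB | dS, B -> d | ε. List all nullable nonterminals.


A nonterminal is nullable iff some alternative derives ε (directly, or every symbol in it is nullable)
Nullable: {B}


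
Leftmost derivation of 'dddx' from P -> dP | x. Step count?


Derivation: P => dP => ddP => dddP => dddx
Steps: 4


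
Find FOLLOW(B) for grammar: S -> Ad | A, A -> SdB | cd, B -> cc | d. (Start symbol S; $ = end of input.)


$ ∈ FOLLOW(S). For each A -> αBβ: add FIRST(β)\{ε} to FOLLOW(B); if β nullable, add FOLLOW(A).
FOLLOW(B) = {$, d}


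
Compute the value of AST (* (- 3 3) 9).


Evaluate inner: (- 3 3) = 0
Evaluate root: (* 0 9) = 0
Result: 0


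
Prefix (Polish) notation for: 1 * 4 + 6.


left-to-right (same/higher precedence on left): tree is (+ (* 1 4) 6)
Prefix: + * 1 4 6


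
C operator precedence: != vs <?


'<' is relational (level 7); '!=' is equality (level 6)
Higher level binds tighter
'<' has higher precedence than '!='


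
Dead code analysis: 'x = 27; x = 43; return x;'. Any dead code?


first assignment to x is overwritten before any read
Dead: 'x = 27'


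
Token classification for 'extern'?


Pattern: reserved word
Type: KEYWORD


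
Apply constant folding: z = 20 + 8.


20 + 8 = 28 at compile time
Optimized: z = 28


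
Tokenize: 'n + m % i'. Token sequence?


Scan left to right, longest-match per lexeme
Tokens: ID(n), OP(+), ID(m), OP(%), ID(i)


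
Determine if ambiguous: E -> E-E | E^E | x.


'x-x^x' has two parse trees (no precedence encoded between - and ^)
Ambiguous


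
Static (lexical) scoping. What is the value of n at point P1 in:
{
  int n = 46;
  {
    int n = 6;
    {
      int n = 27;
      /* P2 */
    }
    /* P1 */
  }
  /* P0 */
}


n declared in the same block as P1
n = 6


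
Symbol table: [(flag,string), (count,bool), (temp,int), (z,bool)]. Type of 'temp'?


Lookup 'temp' → type int


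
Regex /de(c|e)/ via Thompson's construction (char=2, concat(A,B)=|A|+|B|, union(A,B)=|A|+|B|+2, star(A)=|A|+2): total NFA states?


Syntax tree has 4 char leaf(s), 1 union(s), 0 star(s)
chars contribute 4×2 = 8; each union adds +2; each star adds +2
Total: 8 + 2 + 0 = 10 states


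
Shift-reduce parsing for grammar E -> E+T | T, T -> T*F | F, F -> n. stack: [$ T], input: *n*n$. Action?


shift '*' to continue T -> T*F
Action: shift


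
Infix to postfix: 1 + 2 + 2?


Left to right (same or higher precedence on left)
Postfix: 1 2 + 2 +


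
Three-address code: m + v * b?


Break into single-operator statements:
t1 = v * b
t2 = m + t1


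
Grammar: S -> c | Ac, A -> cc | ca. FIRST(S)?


Per alternative of S: FIRST(c) = {c}; FIRST(Ac) = {c}
FIRST(S) = {c}


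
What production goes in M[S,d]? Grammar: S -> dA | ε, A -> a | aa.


For [S, d]: 'd' ∈ FIRST(dA)
Entry: S -> dA


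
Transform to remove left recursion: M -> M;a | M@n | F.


Left-recursive alternatives: M;a, M@n; non-recursive: F
Introduce M': M -> FM', M' -> ;aM' | @nM' | ε


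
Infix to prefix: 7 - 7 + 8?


left-to-right (same/higher precedence on left): tree is (+ (- 7 7) 8)
Prefix: + - 7 7 8


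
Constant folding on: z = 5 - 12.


5 - 12 = -7 at compile time
Optimized: z = -7


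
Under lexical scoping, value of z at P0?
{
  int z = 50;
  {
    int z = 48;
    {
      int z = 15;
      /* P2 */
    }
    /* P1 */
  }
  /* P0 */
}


z declared in the same block as P0
z = 50


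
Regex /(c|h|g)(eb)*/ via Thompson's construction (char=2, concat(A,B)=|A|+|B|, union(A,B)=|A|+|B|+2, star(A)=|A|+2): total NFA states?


Syntax tree has 5 char leaf(s), 2 union(s), 1 star(s)
chars contribute 5×2 = 10; each union adds +2; each star adds +2
Total: 10 + 4 + 2 = 16 states


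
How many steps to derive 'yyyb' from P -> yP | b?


Derivation: P => yP => yyP => yyyP => yyyb
Steps: 4


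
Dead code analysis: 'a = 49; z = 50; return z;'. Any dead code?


a is assigned but never read
Dead: 'a = 49'


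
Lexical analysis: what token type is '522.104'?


Pattern: digits with a decimal point
Type: FLOAT_LITERAL


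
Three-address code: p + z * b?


Break into single-operator statements:
t1 = z * b
t2 = p + t1


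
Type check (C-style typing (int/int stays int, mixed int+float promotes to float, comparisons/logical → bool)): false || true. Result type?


Operand types: bool || bool
Rule: logical operators take bool operands and yield bool
Result type: bool


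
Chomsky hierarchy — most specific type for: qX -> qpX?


LHS has context (more than one symbol) and |LHS| ≤ |RHS|
Classification: Type 1 (Context-Sensitive)


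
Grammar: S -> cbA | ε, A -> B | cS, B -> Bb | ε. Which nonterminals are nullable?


A nonterminal is nullable iff some alternative derives ε (directly, or every symbol in it is nullable)
Nullable: {A, B, S}


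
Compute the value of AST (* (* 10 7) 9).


Evaluate inner: (* 10 7) = 70
Evaluate root: (* 70 9) = 630
Result: 630


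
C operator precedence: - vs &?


'-' is additive (level 9); '&' is bitwise AND (level 5)
Higher level binds tighter
'-' has higher precedence than '&'


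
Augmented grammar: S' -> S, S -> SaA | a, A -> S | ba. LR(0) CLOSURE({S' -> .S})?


Start: S' -> .S
For each item with dot before a nonterminal B, add B -> .γ for every B-production
Closure: [S' -> .S, S -> .SaA, S -> .a]


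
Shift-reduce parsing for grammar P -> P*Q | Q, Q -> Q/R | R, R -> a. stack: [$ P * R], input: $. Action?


'R' (not preceded by Q/) is the handle for Q -> R
Action: reduce (Q -> R)


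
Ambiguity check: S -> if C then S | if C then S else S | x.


dangling else: 'if C then if C then x else x' parses two ways
Ambiguous


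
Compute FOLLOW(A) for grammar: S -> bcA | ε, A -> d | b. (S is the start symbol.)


$ ∈ FOLLOW(S). For each A -> αBβ: add FIRST(β)\{ε} to FOLLOW(B); if β nullable, add FOLLOW(A).
FOLLOW(A) = {$}


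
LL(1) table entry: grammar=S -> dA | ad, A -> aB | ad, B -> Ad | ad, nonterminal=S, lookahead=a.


For [S, a]: 'a' ∈ FIRST(ad)
Entry: S -> ad


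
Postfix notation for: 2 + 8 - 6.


Left to right (same or higher precedence on left)
Postfix: 2 8 + 6 -


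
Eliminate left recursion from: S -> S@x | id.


Left-recursive alternatives: S@x; non-recursive: id
Introduce S': S -> idS', S' -> @xS' | ε


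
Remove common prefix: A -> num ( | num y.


Common prefix: 'num'
Factored: A -> num A', A' -> ( | y


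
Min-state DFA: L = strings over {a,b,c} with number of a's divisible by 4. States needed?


Track (count of a) mod 4: states 0..3, accept at 0
Minimal DFA: 4 states


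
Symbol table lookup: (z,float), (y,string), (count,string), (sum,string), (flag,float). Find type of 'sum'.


Lookup 'sum' → type string


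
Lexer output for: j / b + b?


Scan left to right, longest-match per lexeme
Tokens: ID(j), OP(/), ID(b), OP(+), ID(b)


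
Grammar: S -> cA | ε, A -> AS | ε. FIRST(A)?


Per alternative of A: FIRST(AS) = {c, ε}; FIRST(ε) = {ε}
FIRST(A) = {c, ε}


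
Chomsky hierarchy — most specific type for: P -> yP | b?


Right-linear: every RHS is a terminal or a terminal followed by one nonterminal
Classification: Type 3 (Regular)


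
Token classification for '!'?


Pattern: operator symbol
Type: OPERATOR


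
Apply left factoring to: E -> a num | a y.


Common prefix: 'a'
Factored: E -> a E', E' -> num | y


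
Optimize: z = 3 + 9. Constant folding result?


3 + 9 = 12 at compile time
Optimized: z = 12


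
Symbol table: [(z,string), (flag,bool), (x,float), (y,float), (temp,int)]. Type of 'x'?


Lookup 'x' → type float


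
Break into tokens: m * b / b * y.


Scan left to right, longest-match per lexeme
Tokens: ID(m), OP(*), ID(b), OP(/), ID(b), OP(*), ID(y)


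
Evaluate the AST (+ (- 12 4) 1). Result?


Evaluate inner: (- 12 4) = 8
Evaluate root: (+ 8 1) = 9
Result: 9


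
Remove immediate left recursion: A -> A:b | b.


Left-recursive alternatives: A:b; non-recursive: b
Introduce A': A -> bA', A' -> :bA' | ε


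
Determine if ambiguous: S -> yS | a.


right-linear, alternatives start with distinct terminals 'y' vs 'a': unique leftmost derivation
Unambiguous


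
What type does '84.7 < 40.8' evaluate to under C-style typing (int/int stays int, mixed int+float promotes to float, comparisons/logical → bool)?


Operand types: float < float
Rule: comparison yields bool
Result type: bool


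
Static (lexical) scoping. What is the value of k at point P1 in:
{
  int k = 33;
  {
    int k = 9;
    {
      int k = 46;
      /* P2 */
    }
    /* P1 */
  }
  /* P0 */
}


k declared in the same block as P1
k = 9


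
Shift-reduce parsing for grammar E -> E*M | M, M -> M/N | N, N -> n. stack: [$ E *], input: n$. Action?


no handle ('E*' is not any RHS); shift 'n'
Action: shift


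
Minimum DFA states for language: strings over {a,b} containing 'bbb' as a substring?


KMP-style automaton: 3 progress states + 1 absorbing accept = 4
Minimal DFA: 4 states


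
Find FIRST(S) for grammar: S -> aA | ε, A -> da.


Per alternative of S: FIRST(aA) = {a}; FIRST(ε) = {ε}
FIRST(S) = {a, ε}


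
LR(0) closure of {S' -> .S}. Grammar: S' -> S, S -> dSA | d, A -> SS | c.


Start: S' -> .S
For each item with dot before a nonterminal B, add B -> .γ for every B-production
Closure: [S' -> .S, S -> .dSA, S -> .d]


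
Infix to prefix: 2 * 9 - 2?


left-to-right (same/higher precedence on left): tree is (- (* 2 9) 2)
Prefix: - * 2 9 2


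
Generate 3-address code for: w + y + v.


Break into single-operator statements:
t1 = w + y
t2 = t1 + v


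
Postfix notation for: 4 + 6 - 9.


Left to right (same or higher precedence on left)
Postfix: 4 6 + 9 -


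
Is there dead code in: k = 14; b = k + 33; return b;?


k is read by b's definition; b is returned
No dead code


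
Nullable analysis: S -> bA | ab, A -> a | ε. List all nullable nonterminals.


A nonterminal is nullable iff some alternative derives ε (directly, or every symbol in it is nullable)
Nullable: {A}


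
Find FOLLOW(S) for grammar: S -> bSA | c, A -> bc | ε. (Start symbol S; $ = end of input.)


$ ∈ FOLLOW(S). For each A -> αBβ: add FIRST(β)\{ε} to FOLLOW(B); if β nullable, add FOLLOW(A).
FOLLOW(S) = {$, b}


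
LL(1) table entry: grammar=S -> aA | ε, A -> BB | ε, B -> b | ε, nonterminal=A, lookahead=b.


For [A, b]: 'b' ∈ FIRST(BB)
Entry: A -> BB


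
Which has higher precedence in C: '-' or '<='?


'-' is additive (level 9); '<=' is relational (level 7)
Higher level binds tighter
'-' has higher precedence than '<='


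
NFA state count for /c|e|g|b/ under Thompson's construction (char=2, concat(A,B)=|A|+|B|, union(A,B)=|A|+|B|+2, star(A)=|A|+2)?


Syntax tree has 4 char leaf(s), 3 union(s), 0 star(s)
chars contribute 4×2 = 8; each union adds +2; each star adds +2
Total: 8 + 6 + 0 = 14 states


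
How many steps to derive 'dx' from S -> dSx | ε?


Derivation: S => dSx => dx
Steps: 2


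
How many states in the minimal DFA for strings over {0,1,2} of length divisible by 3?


Track length mod 3: states 0..2, accept at 0
Minimal DFA: 3 states


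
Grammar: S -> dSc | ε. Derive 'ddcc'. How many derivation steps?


Derivation: S => dSc => ddScc => ddcc
Steps: 3


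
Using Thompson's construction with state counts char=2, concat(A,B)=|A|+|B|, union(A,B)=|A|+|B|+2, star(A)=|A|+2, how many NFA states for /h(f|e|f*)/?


Syntax tree has 4 char leaf(s), 2 union(s), 1 star(s)
chars contribute 4×2 = 8; each union adds +2; each star adds +2
Total: 8 + 4 + 2 = 14 states


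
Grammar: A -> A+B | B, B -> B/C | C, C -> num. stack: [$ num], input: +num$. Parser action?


'num' on top is the handle for C -> num
Action: reduce (C -> num)


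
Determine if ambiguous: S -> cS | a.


right-linear, alternatives start with distinct terminals 'c' vs 'a': unique leftmost derivation
Unambiguous


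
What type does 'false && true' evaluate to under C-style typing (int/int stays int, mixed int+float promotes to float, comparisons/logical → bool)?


Operand types: bool && bool
Rule: logical operators take bool operands and yield bool
Result type: bool


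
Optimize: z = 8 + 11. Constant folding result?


8 + 11 = 19 at compile time
Optimized: z = 19


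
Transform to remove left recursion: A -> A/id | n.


Left-recursive alternatives: A/id; non-recursive: n
Introduce A': A -> nA', A' -> /idA' | ε


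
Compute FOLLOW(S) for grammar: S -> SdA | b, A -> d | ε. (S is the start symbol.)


$ ∈ FOLLOW(S). For each A -> αBβ: add FIRST(β)\{ε} to FOLLOW(B); if β nullable, add FOLLOW(A).
FOLLOW(S) = {$, d}


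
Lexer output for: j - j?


Scan left to right, longest-match per lexeme
Tokens: ID(j), OP(-), ID(j)


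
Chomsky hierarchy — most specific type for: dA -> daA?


LHS has context (more than one symbol) and |LHS| ≤ |RHS|
Classification: Type 1 (Context-Sensitive)


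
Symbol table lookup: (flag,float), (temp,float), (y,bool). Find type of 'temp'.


Lookup 'temp' → type float


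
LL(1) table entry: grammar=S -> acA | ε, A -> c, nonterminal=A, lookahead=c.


For [A, c]: 'c' ∈ FIRST(c)
Entry: A -> c


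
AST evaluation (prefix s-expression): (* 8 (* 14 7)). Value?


Evaluate inner: (* 14 7) = 98
Evaluate root: (* 8 98) = 784
Result: 784


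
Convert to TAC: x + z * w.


Break into single-operator statements:
t1 = z * w
t2 = x + t1


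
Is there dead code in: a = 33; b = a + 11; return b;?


a is read by b's definition; b is returned
No dead code


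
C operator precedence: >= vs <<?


'<<' is shift (level 8); '>=' is relational (level 7)
Higher level binds tighter
'<<' has higher precedence than '>='


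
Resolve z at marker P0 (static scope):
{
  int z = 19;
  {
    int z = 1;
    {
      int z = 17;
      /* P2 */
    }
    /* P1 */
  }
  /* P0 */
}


z declared in the same block as P0
z = 19


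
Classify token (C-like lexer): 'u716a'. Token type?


Pattern: letter/underscore followed by alphanumerics, not a keyword
Type: IDENTIFIER


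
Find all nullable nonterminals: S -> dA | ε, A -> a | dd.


A nonterminal is nullable iff some alternative derives ε (directly, or every symbol in it is nullable)
Nullable: {S}


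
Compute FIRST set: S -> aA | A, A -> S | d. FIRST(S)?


Per alternative of S: FIRST(aA) = {a}; FIRST(A) = {a, d}
FIRST(S) = {a, d}


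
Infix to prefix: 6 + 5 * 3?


'*' binds tighter: tree is (+ 6 (* 5 3))
Prefix: + 6 * 5 3


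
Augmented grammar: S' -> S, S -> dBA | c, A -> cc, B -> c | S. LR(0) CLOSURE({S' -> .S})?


Start: S' -> .S
For each item with dot before a nonterminal B, add B -> .γ for every B-production
Closure: [S' -> .S, S -> .dBA, S -> .c]


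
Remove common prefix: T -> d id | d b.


Common prefix: 'd'
Factored: T -> d T', T' -> id | b


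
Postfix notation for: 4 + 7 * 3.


* has higher precedence, evaluate 7*3 first
Postfix: 4 7 3 * +


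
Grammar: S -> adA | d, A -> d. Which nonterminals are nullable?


A nonterminal is nullable iff some alternative derives ε (directly, or every symbol in it is nullable)
Nullable: {}


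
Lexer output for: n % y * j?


Scan left to right, longest-match per lexeme
Tokens: ID(n), OP(%), ID(y), OP(*), ID(j)


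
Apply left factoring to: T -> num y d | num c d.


Common prefix: 'num'
Factored: T -> num T', T' -> y d | c d


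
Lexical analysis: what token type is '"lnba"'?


Pattern: double-quoted sequence
Type: STRING_LITERAL


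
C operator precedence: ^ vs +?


'+' is additive (level 9); '^' is bitwise XOR (level 4)
Higher level binds tighter
'+' has higher precedence than '^'


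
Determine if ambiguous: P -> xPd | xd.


balanced x^n…d^n: each string has a unique parse
Unambiguous


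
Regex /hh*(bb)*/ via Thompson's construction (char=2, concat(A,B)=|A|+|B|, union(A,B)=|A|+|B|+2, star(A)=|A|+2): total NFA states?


Syntax tree has 4 char leaf(s), 0 union(s), 2 star(s)
chars contribute 4×2 = 8; each union adds +2; each star adds +2
Total: 8 + 0 + 4 = 12 states


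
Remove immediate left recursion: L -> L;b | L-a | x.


Left-recursive alternatives: L;b, L-a; non-recursive: x
Introduce L': L -> xL', L' -> ;bL' | -aL' | ε


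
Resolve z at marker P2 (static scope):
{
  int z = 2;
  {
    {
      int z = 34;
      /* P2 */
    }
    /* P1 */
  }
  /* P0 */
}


z declared in the same block as P2
z = 34


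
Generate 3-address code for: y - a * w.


Break into single-operator statements:
t1 = a * w
t2 = y - t1


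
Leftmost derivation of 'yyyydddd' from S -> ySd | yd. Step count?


Derivation: S => ySd => yySdd => yyySddd => yyyydddd
Steps: 4


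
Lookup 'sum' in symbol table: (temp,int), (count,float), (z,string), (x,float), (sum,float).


Lookup 'sum' → type float


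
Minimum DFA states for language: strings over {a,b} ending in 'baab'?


Track the longest suffix of input matching a prefix of 'baab': 5 classes (prefixes of length 0..4)
Minimal DFA: 5 states


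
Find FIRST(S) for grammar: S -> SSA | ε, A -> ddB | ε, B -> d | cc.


Per alternative of S: FIRST(SSA) = {d, ε}; FIRST(ε) = {ε}
FIRST(S) = {d, ε}


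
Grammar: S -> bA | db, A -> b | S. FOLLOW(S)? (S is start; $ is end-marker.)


$ ∈ FOLLOW(S). For each A -> αBβ: add FIRST(β)\{ε} to FOLLOW(B); if β nullable, add FOLLOW(A).
FOLLOW(S) = {$}


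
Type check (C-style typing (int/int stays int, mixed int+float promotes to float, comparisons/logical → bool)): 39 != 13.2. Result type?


Operand types: int != float
Rule: comparison yields bool
Result type: bool


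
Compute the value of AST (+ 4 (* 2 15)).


Evaluate inner: (* 2 15) = 30
Evaluate root: (+ 4 30) = 34
Result: 34


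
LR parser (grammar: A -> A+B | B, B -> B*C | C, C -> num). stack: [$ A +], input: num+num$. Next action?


no handle ('A+' is not any RHS); shift 'num'
Action: shift


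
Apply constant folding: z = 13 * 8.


13 * 8 = 104 at compile time
Optimized: z = 104


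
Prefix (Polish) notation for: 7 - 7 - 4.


left-to-right (same/higher precedence on left): tree is (- (- 7 7) 4)
Prefix: - - 7 7 4


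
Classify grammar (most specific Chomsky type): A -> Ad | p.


Left-linear: every RHS is a terminal or one nonterminal followed by a terminal
Classification: Type 3 (Regular)


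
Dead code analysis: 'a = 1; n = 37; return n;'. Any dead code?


a is assigned but never read
Dead: 'a = 1'


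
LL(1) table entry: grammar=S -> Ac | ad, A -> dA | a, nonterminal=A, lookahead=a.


For [A, a]: 'a' ∈ FIRST(a)
Entry: A -> a


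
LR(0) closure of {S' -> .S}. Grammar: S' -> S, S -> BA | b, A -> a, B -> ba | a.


Start: S' -> .S
For each item with dot before a nonterminal B, add B -> .γ for every B-production
Closure: [S' -> .S, S -> .BA, S -> .b, B -> .ba, B -> .a]


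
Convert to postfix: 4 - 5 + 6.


Left to right (same or higher precedence on left)
Postfix: 4 5 - 6 +


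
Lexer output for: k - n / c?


Scan left to right, longest-match per lexeme
Tokens: ID(k), OP(-), ID(n), OP(/), ID(c)


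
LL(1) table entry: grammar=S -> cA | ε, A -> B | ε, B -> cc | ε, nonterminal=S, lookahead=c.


For [S, c]: 'c' ∈ FIRST(cA)
Entry: S -> cA


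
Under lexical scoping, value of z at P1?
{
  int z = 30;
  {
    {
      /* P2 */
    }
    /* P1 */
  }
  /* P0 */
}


P1's block does not declare z; resolves to the enclosing declaration at depth 0
z = 30


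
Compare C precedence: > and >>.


'>>' is shift (level 8); '>' is relational (level 7)
Higher level binds tighter
'>>' has higher precedence than '>'


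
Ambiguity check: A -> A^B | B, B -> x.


precedence layered via separate nonterminal B: deterministic
Unambiguous


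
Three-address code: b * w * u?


Break into single-operator statements:
t1 = b * w
t2 = t1 * u


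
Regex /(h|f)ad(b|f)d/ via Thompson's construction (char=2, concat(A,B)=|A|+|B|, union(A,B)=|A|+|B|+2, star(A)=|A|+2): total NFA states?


Syntax tree has 7 char leaf(s), 2 union(s), 0 star(s)
chars contribute 7×2 = 14; each union adds +2; each star adds +2
Total: 14 + 4 + 0 = 18 states


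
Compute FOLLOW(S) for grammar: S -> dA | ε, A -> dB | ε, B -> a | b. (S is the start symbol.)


$ ∈ FOLLOW(S). For each A -> αBβ: add FIRST(β)\{ε} to FOLLOW(B); if β nullable, add FOLLOW(A).
FOLLOW(S) = {$}


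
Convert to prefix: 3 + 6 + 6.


left-to-right (same/higher precedence on left): tree is (+ (+ 3 6) 6)
Prefix: + + 3 6 6


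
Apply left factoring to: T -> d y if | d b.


Common prefix: 'd'
Factored: T -> d T', T' -> y if | b


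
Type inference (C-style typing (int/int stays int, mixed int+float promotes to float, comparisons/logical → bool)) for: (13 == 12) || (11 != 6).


Operand types: bool || bool
Rule: logical operators take bool operands and yield bool
Result type: bool


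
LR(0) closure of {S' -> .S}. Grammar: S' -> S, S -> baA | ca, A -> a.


Start: S' -> .S
For each item with dot before a nonterminal B, add B -> .γ for every B-production
Closure: [S' -> .S, S -> .baA, S -> .ca]


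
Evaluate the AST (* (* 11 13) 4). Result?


Evaluate inner: (* 11 13) = 143
Evaluate root: (* 143 4) = 572
Result: 572


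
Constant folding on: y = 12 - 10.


12 - 10 = 2 at compile time
Optimized: y = 2


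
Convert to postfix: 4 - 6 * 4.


* has higher precedence, evaluate 6*4 first
Postfix: 4 6 4 * -


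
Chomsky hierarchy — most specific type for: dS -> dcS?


LHS has context (more than one symbol) and |LHS| ≤ |RHS|
Classification: Type 1 (Context-Sensitive)


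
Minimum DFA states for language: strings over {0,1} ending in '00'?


Track the longest suffix of input matching a prefix of '00': 3 classes (prefixes of length 0..2)
Minimal DFA: 3 states


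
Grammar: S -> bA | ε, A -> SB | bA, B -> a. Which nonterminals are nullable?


A nonterminal is nullable iff some alternative derives ε (directly, or every symbol in it is nullable)
Nullable: {S}


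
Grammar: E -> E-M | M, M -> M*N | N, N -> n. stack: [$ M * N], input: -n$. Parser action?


handle 'M*N' on top
Action: reduce (M -> M*N)


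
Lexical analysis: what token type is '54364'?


Pattern: digits only
Type: INTEGER_LITERAL


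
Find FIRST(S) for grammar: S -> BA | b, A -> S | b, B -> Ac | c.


Per alternative of S: FIRST(BA) = {b, c}; FIRST(b) = {b}
FIRST(S) = {b, c}


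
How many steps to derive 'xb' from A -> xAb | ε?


Derivation: A => xAb => xb
Steps: 2


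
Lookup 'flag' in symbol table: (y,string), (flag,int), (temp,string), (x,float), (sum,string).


Lookup 'flag' → type int


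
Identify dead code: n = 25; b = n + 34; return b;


n is read by b's definition; b is returned
No dead code


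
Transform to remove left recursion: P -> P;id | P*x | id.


Left-recursive alternatives: P;id, P*x; non-recursive: id
Introduce P': P -> idP', P' -> ;idP' | *xP' | ε


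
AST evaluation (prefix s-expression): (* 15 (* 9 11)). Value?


Evaluate inner: (* 9 11) = 99
Evaluate root: (* 15 99) = 1485
Result: 1485


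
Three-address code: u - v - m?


Break into single-operator statements:
t1 = u - v
t2 = t1 - m


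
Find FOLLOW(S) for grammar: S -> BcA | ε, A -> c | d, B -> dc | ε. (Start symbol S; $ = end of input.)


$ ∈ FOLLOW(S). For each A -> αBβ: add FIRST(β)\{ε} to FOLLOW(B); if β nullable, add FOLLOW(A).
FOLLOW(S) = {$}


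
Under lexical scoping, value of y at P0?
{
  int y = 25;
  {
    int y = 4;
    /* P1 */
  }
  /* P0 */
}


y declared in the same block as P0
y = 25


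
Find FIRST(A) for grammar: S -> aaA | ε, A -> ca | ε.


Per alternative of A: FIRST(ca) = {c}; FIRST(ε) = {ε}
FIRST(A) = {c, ε}


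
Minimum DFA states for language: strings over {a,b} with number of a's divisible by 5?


Track (count of a) mod 5: states 0..4, accept at 0
Minimal DFA: 5 states


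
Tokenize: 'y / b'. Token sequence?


Scan left to right, longest-match per lexeme
Tokens: ID(y), OP(/), ID(b)


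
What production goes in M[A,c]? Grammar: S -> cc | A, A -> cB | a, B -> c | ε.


For [A, c]: 'c' ∈ FIRST(cB)
Entry: A -> cB


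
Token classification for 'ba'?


Pattern: letter/underscore followed by alphanumerics, not a keyword
Type: IDENTIFIER


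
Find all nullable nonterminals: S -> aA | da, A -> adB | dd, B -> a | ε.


A nonterminal is nullable iff some alternative derives ε (directly, or every symbol in it is nullable)
Nullable: {B}


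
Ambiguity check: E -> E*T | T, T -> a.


precedence layered via separate nonterminal T: deterministic
Unambiguous


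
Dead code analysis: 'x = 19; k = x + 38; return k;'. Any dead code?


x is read by k's definition; k is returned
No dead code


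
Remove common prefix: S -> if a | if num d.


Common prefix: 'if'
Factored: S -> if S', S' -> a | num d


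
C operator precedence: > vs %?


'%' is multiplicative (level 10); '>' is relational (level 7)
Higher level binds tighter
'%' has higher precedence than '>'


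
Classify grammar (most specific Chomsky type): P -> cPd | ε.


Single nonterminal LHS, but c^n d^n is not regular
Classification: Type 2 (Context-Free)


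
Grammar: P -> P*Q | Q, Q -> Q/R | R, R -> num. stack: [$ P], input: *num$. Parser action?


shift '*' to continue P -> P*Q
Action: shift


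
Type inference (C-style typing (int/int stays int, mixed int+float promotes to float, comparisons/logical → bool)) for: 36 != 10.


Operand types: int != int
Rule: comparison yields bool
Result type: bool


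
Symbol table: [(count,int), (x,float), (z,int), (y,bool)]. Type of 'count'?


Lookup 'count' → type int


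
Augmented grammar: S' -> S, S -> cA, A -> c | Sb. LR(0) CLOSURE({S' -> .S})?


Start: S' -> .S
For each item with dot before a nonterminal B, add B -> .γ for every B-production
Closure: [S' -> .S, S -> .cA]


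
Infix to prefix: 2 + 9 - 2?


left-to-right (same/higher precedence on left): tree is (- (+ 2 9) 2)
Prefix: - + 2 9 2


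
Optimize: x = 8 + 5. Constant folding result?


8 + 5 = 13 at compile time
Optimized: x = 13


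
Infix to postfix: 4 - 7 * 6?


* has higher precedence, evaluate 7*6 first
Postfix: 4 7 6 * -


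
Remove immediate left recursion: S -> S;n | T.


Left-recursive alternatives: S;n; non-recursive: T
Introduce S': S -> TS', S' -> ;nS' | ε


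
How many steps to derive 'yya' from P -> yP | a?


Derivation: P => yP => yyP => yya
Steps: 3


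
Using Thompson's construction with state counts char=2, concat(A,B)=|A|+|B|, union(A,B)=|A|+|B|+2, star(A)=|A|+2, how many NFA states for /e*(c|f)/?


Syntax tree has 3 char leaf(s), 1 union(s), 1 star(s)
chars contribute 3×2 = 6; each union adds +2; each star adds +2
Total: 6 + 2 + 2 = 10 states


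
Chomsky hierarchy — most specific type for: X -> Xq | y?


Left-linear: every RHS is a terminal or one nonterminal followed by a terminal
Classification: Type 3 (Regular)


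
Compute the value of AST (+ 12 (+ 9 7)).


Evaluate inner: (+ 9 7) = 16
Evaluate root: (+ 12 16) = 28
Result: 28


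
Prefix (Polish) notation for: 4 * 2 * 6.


left-to-right (same/higher precedence on left): tree is (* (* 4 2) 6)
Prefix: * * 4 2 6


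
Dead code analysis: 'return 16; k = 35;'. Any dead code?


statement follows a return and is unreachable
Dead: 'k = 35'


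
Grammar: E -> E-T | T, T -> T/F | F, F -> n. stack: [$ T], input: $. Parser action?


lookahead ∉ {/} so T won't extend; reduce E -> T
Action: reduce (E -> T)


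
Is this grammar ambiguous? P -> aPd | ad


balanced a^n…d^n: each string has a unique parse
Unambiguous


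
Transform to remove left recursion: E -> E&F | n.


Left-recursive alternatives: E&F; non-recursive: n
Introduce E': E -> nE', E' -> &FE' | ε


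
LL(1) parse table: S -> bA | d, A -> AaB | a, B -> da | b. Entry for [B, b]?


For [B, b]: 'b' ∈ FIRST(b)
Entry: B -> b


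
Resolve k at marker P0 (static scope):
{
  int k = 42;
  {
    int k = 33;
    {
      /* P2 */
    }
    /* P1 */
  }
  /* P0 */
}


k declared in the same block as P0
k = 42


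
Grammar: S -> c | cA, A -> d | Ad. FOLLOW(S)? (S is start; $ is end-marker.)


$ ∈ FOLLOW(S). For each A -> αBβ: add FIRST(β)\{ε} to FOLLOW(B); if β nullable, add FOLLOW(A).
FOLLOW(S) = {$}


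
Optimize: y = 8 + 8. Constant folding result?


8 + 8 = 16 at compile time
Optimized: y = 16


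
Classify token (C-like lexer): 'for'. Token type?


Pattern: reserved word
Type: KEYWORD


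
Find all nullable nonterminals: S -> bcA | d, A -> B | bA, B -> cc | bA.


A nonterminal is nullable iff some alternative derives ε (directly, or every symbol in it is nullable)
Nullable: {}


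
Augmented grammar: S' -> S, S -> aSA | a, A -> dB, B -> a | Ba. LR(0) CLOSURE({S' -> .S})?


Start: S' -> .S
For each item with dot before a nonterminal B, add B -> .γ for every B-production
Closure: [S' -> .S, S -> .aSA, S -> .a]


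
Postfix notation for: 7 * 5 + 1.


Left to right (same or higher precedence on left)
Postfix: 7 5 * 1 +


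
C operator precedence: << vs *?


'*' is multiplicative (level 10); '<<' is shift (level 8)
Higher level binds tighter
'*' has higher precedence than '<<'


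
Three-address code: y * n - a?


Break into single-operator statements:
t1 = y * n
t2 = t1 - a


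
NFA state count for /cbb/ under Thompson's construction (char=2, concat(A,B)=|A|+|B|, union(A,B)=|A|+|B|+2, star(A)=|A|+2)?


Syntax tree has 3 char leaf(s), 0 union(s), 0 star(s)
chars contribute 3×2 = 6; each union adds +2; each star adds +2
Total: 6 + 0 + 0 = 6 states
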